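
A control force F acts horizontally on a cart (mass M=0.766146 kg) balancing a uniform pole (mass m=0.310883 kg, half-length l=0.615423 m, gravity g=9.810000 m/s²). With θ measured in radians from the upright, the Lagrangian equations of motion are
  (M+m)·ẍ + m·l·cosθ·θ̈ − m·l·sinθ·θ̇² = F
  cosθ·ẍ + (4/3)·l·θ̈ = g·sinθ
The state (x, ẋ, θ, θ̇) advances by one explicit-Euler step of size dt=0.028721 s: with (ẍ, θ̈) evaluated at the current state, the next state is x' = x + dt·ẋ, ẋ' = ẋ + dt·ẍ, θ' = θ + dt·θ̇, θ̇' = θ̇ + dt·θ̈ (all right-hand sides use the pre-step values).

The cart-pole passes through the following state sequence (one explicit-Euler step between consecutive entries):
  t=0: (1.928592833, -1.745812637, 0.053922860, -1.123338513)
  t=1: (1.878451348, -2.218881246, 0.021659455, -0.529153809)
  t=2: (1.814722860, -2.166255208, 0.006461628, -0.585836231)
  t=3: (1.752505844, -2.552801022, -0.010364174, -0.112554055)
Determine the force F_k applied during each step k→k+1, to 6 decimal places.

step 0→1:
  ẍ = (ẋ'−ẋ)/dt = (-2.218881246−-1.745812637)/0.028721 = -16.471175
  θ̈ = (θ̇'−θ̇)/dt = (-0.529153809−-1.123338513)/0.028721 = 20.688162
  sinθ=0.053897, cosθ=0.998547
  F = (M+m)·ẍ + m·l·cosθ·θ̈ − m·l·sinθ·θ̇² = -17.739933 + 3.952400 − 0.013012 = -13.800545
step 1→2:
  ẍ = (ẋ'−ẋ)/dt = (-2.166255208−-2.218881246)/0.028721 = 1.832319
  θ̈ = (θ̇'−θ̇)/dt = (-0.585836231−-0.529153809)/0.028721 = -1.973553
  sinθ=0.021658, cosθ=0.999765
  F = (M+m)·ẍ + m·l·cosθ·θ̈ − m·l·sinθ·θ̇² = 1.973461 + -0.377501 − 0.001160 = 1.594800
step 2→3:
  ẍ = (ẋ'−ẋ)/dt = (-2.552801022−-2.166255208)/0.028721 = -13.458647
  θ̈ = (θ̇'−θ̇)/dt = (-0.112554055−-0.585836231)/0.028721 = 16.478611
  sinθ=0.006462, cosθ=0.999979
  F = (M+m)·ẍ + m·l·cosθ·θ̈ − m·l·sinθ·θ̇² = -14.495354 + 3.152697 − 0.000424 = -11.343081

F_0 = -13.800545 N
F_1 = 1.594800 N
F_2 = -11.343081 N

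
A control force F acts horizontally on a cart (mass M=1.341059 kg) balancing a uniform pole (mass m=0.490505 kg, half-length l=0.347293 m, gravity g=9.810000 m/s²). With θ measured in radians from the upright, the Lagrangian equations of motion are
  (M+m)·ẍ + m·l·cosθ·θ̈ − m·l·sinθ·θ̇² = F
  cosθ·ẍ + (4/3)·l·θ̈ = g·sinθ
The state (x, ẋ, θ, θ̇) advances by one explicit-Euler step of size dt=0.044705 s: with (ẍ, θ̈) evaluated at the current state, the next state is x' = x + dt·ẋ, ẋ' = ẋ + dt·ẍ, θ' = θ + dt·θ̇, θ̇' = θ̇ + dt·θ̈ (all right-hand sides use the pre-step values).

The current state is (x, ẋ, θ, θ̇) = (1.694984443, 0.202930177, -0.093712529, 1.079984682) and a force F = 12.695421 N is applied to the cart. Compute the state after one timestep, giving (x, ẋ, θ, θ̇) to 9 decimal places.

(1.704056437, 0.599511963, -0.045431814, 0.138676340)

sinθ=-0.093575425, cosθ=0.995612194
temp = (F + m·l·θ̇²·sinθ)/(M+m) = (12.695421 + -0.018592443)/1.831564 = 6.921313455
θ̈ = (g·sinθ − cosθ·temp)/(l·(4/3 − m·cos²θ/(M+m))) = -21.055996907
ẍ = temp − m·l·θ̈·cosθ/(M+m) = 8.871083459
Euler: x'=1.694984443+0.044705·0.202930177=1.704056437, ẋ'=0.202930177+0.044705·8.871083459=0.599511963
       θ'=-0.093712529+0.044705·1.079984682=-0.045431814, θ̇'=1.079984682+0.044705·-21.055996907=0.138676340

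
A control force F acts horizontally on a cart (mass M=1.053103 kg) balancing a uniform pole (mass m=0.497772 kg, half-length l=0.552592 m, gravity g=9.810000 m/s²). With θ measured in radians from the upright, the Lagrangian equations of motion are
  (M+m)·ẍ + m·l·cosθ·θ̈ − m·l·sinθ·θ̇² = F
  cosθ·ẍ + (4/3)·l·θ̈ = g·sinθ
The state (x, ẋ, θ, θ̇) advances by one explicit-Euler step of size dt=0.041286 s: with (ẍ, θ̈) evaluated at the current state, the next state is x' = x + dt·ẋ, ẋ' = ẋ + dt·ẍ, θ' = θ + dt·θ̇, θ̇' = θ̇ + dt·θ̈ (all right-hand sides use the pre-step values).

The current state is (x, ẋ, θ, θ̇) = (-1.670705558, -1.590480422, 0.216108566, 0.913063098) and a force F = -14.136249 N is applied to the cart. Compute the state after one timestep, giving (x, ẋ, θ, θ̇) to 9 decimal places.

(-1.736370133, -2.103798867, 0.253805289, 1.711426903)

sinθ=0.214430340, cosθ=0.976739284
temp = (F + m·l·θ̇²·sinθ)/(M+m) = (-14.136249 + 0.049172566)/1.550875 = -9.083308735
θ̈ = (g·sinθ − cosθ·temp)/(l·(4/3 − m·cos²θ/(M+m))) = 19.337397795
ẍ = temp − m·l·θ̈·cosθ/(M+m) = -12.433232688
Euler: x'=-1.670705558+0.041286·-1.590480422=-1.736370133, ẋ'=-1.590480422+0.041286·-12.433232688=-2.103798867
       θ'=0.216108566+0.041286·0.913063098=0.253805289, θ̇'=0.913063098+0.041286·19.337397795=1.711426903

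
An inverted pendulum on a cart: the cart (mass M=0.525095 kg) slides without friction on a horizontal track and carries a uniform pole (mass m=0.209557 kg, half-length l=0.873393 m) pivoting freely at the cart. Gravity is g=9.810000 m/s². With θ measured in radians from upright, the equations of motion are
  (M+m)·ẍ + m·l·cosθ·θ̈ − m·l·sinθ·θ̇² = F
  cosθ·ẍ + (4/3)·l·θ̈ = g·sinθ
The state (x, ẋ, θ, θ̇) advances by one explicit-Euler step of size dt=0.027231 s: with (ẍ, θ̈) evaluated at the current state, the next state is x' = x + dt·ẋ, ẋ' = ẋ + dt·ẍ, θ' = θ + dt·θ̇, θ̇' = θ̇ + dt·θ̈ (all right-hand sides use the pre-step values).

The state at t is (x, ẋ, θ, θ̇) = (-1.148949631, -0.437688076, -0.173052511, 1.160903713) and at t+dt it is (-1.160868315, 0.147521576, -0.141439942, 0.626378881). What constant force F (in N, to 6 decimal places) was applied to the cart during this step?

F = 12.291562 N

ẍ = (ẋ'−ẋ)/dt = (0.147521576−-0.437688076)/0.027231 = 21.490568
θ̈ = (θ̇'−θ̇)/dt = (0.626378881−1.160903713)/0.027231 = -19.629277
sinθ=-0.172190, cosθ=0.985064
F = (M+m)·ẍ + m·l·cosθ·θ̈ − m·l·sinθ·θ̇² = 15.788089 + -3.539000 − -0.042473 = 12.291562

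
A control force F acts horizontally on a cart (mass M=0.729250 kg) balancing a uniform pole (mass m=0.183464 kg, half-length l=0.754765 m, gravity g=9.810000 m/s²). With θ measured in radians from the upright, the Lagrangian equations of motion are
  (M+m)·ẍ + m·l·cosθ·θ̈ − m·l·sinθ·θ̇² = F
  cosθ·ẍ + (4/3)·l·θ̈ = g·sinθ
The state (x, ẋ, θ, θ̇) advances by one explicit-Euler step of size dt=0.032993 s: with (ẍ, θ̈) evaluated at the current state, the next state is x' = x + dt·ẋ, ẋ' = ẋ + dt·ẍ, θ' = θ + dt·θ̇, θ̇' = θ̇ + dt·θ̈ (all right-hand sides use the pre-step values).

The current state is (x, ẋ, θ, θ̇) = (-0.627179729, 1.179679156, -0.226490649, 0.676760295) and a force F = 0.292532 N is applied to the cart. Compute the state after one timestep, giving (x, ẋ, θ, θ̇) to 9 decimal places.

sinθ=-0.224559190, cosθ=0.974460451
temp = (F + m·l·θ̇²·sinθ)/(M+m) = (0.292532 + -0.014241744)/0.912714 = 0.304904116
θ̈ = (g·sinθ − cosθ·temp)/(l·(4/3 − m·cos²θ/(M+m))) = -2.899309301
ẍ = temp − m·l·θ̈·cosθ/(M+m) = 0.733538164
Euler: x'=-0.627179729+0.032993·1.179679156=-0.588258575, ẋ'=1.179679156+0.032993·0.733538164=1.203880781
       θ'=-0.226490649+0.032993·0.676760295=-0.204162297, θ̇'=0.676760295+0.032993·-2.899309301=0.581103383

(-0.588258575, 1.203880781, -0.204162297, 0.581103383)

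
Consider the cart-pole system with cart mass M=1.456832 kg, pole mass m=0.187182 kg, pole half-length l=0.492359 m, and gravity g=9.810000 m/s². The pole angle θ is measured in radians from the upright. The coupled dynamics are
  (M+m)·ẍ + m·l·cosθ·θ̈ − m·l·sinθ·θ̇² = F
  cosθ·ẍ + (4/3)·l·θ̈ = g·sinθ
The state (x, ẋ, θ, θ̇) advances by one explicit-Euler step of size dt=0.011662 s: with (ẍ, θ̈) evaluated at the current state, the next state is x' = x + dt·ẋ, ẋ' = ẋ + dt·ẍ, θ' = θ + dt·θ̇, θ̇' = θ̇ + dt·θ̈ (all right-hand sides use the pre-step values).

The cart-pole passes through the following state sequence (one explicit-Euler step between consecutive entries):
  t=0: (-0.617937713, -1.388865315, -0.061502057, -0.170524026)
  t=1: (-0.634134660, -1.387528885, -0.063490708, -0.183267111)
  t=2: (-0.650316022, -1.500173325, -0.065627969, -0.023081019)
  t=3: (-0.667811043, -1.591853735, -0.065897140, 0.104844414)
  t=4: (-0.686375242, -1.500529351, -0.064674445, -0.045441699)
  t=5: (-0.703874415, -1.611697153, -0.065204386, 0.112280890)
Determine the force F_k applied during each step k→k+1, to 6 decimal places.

F_0 = 0.088050 N
F_1 = -14.616157 N
F_2 = -11.915582 N
F_3 = 11.689155 N
F_4 = -14.427700 N

step 0→1:
  ẍ = (ẋ'−ẋ)/dt = (-1.387528885−-1.388865315)/0.011662 = 0.114597
  θ̈ = (θ̇'−θ̇)/dt = (-0.183267111−-0.170524026)/0.011662 = -1.092702
  sinθ=-0.061463, cosθ=0.998109
  F = (M+m)·ẍ + m·l·cosθ·θ̈ − m·l·sinθ·θ̇² = 0.188399 + -0.100514 − -0.000165 = 0.088050
step 1→2:
  ẍ = (ẋ'−ẋ)/dt = (-1.500173325−-1.387528885)/0.011662 = -9.659101
  θ̈ = (θ̇'−θ̇)/dt = (-0.023081019−-0.183267111)/0.011662 = 13.735731
  sinθ=-0.063448, cosθ=0.997985
  F = (M+m)·ẍ + m·l·cosθ·θ̈ − m·l·sinθ·θ̇² = -15.879698 + 1.263345 − -0.000196 = -14.616157
step 2→3:
  ẍ = (ẋ'−ẋ)/dt = (-1.591853735−-1.500173325)/0.011662 = -7.861465
  θ̈ = (θ̇'−θ̇)/dt = (0.104844414−-0.023081019)/0.011662 = 10.969425
  sinθ=-0.065581, cosθ=0.997847
  F = (M+m)·ẍ + m·l·cosθ·θ̈ − m·l·sinθ·θ̇² = -12.924359 + 1.008774 − -0.000003 = -11.915582
step 3→4:
  ẍ = (ẋ'−ẋ)/dt = (-1.500529351−-1.591853735)/0.011662 = 7.830937
  θ̈ = (θ̇'−θ̇)/dt = (-0.045441699−0.104844414)/0.011662 = -12.886821
  sinθ=-0.065849, cosθ=0.997830
  F = (M+m)·ẍ + m·l·cosθ·θ̈ − m·l·sinθ·θ̇² = 12.874170 + -1.185081 − -0.000067 = 11.689155
step 4→5:
  ẍ = (ẋ'−ẋ)/dt = (-1.611697153−-1.500529351)/0.011662 = -9.532482
  θ̈ = (θ̇'−θ̇)/dt = (0.112280890−-0.045441699)/0.011662 = 13.524489
  sinθ=-0.064629, cosθ=0.997909
  F = (M+m)·ẍ + m·l·cosθ·θ̈ − m·l·sinθ·θ̇² = -15.671533 + 1.243821 − -0.000012 = -14.427700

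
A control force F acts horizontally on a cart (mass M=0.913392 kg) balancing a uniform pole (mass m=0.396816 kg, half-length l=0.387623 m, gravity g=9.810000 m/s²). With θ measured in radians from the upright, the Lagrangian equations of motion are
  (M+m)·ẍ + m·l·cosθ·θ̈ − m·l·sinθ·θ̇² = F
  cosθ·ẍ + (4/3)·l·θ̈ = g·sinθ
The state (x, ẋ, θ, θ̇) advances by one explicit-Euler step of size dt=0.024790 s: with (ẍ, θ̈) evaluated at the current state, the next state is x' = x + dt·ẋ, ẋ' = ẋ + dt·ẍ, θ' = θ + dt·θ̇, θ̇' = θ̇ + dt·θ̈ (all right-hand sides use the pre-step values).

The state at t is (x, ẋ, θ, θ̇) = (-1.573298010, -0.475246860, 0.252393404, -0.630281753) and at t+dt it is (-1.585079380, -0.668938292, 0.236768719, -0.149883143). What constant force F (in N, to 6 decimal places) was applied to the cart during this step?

ẍ = (ẋ'−ẋ)/dt = (-0.668938292−-0.475246860)/0.024790 = -7.813289
θ̈ = (θ̇'−θ̇)/dt = (-0.149883143−-0.630281753)/0.024790 = 19.378726
sinθ=0.249722, cosθ=0.968318
F = (M+m)·ẍ + m·l·cosθ·θ̈ − m·l·sinθ·θ̇² = -10.237034 + 2.886302 − 0.015259 = -7.365991

F = -7.365991 N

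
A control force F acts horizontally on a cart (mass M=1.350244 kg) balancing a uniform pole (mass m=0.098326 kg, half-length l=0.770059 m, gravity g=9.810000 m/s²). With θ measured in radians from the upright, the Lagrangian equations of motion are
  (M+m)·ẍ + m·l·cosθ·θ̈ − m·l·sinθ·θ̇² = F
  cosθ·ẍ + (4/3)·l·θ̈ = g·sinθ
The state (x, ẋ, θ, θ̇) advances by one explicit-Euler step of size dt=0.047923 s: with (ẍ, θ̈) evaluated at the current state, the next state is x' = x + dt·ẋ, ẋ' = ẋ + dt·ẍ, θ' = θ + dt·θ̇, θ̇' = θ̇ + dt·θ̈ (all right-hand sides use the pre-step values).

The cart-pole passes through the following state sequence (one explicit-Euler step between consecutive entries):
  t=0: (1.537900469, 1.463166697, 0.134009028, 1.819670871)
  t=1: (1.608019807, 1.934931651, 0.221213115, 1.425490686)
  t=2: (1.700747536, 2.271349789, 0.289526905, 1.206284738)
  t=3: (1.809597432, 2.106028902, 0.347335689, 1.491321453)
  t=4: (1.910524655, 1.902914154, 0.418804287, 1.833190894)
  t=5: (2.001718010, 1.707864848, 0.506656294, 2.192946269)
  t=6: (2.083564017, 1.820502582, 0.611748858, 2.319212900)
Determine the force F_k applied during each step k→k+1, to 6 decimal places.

step 0→1:
  ẍ = (ẋ'−ẋ)/dt = (1.934931651−1.463166697)/0.047923 = 9.844228
  θ̈ = (θ̇'−θ̇)/dt = (1.425490686−1.819670871)/0.047923 = -8.225282
  sinθ=0.133608, cosθ=0.991034
  F = (M+m)·ẍ + m·l·cosθ·θ̈ − m·l·sinθ·θ̇² = 14.260054 + -0.617208 − 0.033497 = 13.609348
step 1→2:
  ẍ = (ẋ'−ẋ)/dt = (2.271349789−1.934931651)/0.047923 = 7.019972
  θ̈ = (θ̇'−θ̇)/dt = (1.206284738−1.425490686)/0.047923 = -4.574128
  sinθ=0.219413, cosθ=0.975632
  F = (M+m)·ẍ + m·l·cosθ·θ̈ − m·l·sinθ·θ̇² = 10.168921 + -0.337899 − 0.033759 = 9.797264
step 2→3:
  ẍ = (ẋ'−ẋ)/dt = (2.106028902−2.271349789)/0.047923 = -3.449719
  θ̈ = (θ̇'−θ̇)/dt = (1.491321453−1.206284738)/0.047923 = 5.947806
  sinθ=0.285499, cosθ=0.958379
  F = (M+m)·ẍ + m·l·cosθ·θ̈ − m·l·sinθ·θ̇² = -4.997160 + 0.431605 − 0.031455 = -4.597010
step 3→4:
  ẍ = (ẋ'−ẋ)/dt = (1.902914154−2.106028902)/0.047923 = -4.238356
  θ̈ = (θ̇'−θ̇)/dt = (1.833190894−1.491321453)/0.047923 = 7.133724
  sinθ=0.340394, cosθ=0.940283
  F = (M+m)·ẍ + m·l·cosθ·θ̈ − m·l·sinθ·θ̇² = -6.139556 + 0.507887 − 0.057321 = -5.688990
step 4→5:
  ẍ = (ẋ'−ẋ)/dt = (1.707864848−1.902914154)/0.047923 = -4.070056
  θ̈ = (θ̇'−θ̇)/dt = (2.192946269−1.833190894)/0.047923 = 7.506946
  sinθ=0.406668, cosθ=0.913576
  F = (M+m)·ẍ + m·l·cosθ·θ̈ − m·l·sinθ·θ̇² = -5.895761 + 0.519278 − 0.103478 = -5.479961
step 5→6:
  ẍ = (ẋ'−ẋ)/dt = (1.820502582−1.707864848)/0.047923 = 2.350390
  θ̈ = (θ̇'−θ̇)/dt = (2.319212900−2.192946269)/0.047923 = 2.634781
  sinθ=0.485256, cosθ=0.874372
  F = (M+m)·ẍ + m·l·cosθ·θ̈ − m·l·sinθ·θ̇² = 3.404704 + 0.174435 − 0.176693 = 3.402446

F_0 = 13.609348 N
F_1 = 9.797264 N
F_2 = -4.597010 N
F_3 = -5.688990 N
F_4 = -5.479961 N
F_5 = 3.402446 N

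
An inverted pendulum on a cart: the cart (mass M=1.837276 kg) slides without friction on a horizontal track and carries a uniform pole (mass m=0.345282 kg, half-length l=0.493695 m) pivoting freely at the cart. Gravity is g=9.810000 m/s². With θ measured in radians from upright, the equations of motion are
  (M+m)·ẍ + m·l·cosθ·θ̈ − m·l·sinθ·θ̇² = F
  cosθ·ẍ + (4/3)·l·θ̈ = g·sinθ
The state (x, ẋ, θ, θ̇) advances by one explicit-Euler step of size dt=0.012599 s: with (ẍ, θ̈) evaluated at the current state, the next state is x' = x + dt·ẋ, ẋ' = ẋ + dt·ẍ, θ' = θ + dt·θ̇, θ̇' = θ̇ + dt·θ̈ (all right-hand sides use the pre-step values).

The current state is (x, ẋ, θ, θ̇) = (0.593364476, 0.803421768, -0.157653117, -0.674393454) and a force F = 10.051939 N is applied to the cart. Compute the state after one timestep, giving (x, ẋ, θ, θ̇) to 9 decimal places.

sinθ=-0.157000863, cosθ=0.987598465
temp = (F + m·l·θ̇²·sinθ)/(M+m) = (10.051939 + -0.012171985)/2.182558 = 4.600000099
θ̈ = (g·sinθ − cosθ·temp)/(l·(4/3 − m·cos²θ/(M+m))) = -10.450637641
ẍ = temp − m·l·θ̈·cosθ/(M+m) = 5.406102231
Euler: x'=0.593364476+0.012599·0.803421768=0.603486787, ẋ'=0.803421768+0.012599·5.406102231=0.871533250
       θ'=-0.157653117+0.012599·-0.674393454=-0.166149800, θ̇'=-0.674393454+0.012599·-10.450637641=-0.806061038

(0.603486787, 0.871533250, -0.166149800, -0.806061038)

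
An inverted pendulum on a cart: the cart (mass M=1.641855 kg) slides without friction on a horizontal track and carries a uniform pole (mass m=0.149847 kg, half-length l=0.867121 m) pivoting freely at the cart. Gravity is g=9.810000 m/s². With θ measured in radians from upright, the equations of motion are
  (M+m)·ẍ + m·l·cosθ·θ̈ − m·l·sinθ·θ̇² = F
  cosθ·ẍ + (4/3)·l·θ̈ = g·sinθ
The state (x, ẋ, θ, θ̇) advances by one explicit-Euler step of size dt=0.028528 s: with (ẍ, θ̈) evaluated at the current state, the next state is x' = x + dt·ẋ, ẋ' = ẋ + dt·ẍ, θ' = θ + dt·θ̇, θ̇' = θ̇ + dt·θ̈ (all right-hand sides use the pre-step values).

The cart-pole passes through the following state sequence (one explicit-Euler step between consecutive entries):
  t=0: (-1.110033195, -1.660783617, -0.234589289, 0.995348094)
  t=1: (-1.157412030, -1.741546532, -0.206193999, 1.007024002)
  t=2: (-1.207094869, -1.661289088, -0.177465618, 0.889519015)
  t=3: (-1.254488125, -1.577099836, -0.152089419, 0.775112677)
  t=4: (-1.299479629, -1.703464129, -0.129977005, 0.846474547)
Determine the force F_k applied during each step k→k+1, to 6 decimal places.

step 0→1:
  ẍ = (ẋ'−ẋ)/dt = (-1.741546532−-1.660783617)/0.028528 = -2.831005
  θ̈ = (θ̇'−θ̇)/dt = (1.007024002−0.995348094)/0.028528 = 0.409279
  sinθ=-0.232444, cosθ=0.972610
  F = (M+m)·ẍ + m·l·cosθ·θ̈ − m·l·sinθ·θ̇² = -5.072318 + 0.051723 − -0.029922 = -4.990672
step 1→2:
  ẍ = (ẋ'−ẋ)/dt = (-1.661289088−-1.741546532)/0.028528 = 2.813287
  θ̈ = (θ̇'−θ̇)/dt = (0.889519015−1.007024002)/0.028528 = -4.118935
  sinθ=-0.204736, cosθ=0.978817
  F = (M+m)·ẍ + m·l·cosθ·θ̈ − m·l·sinθ·θ̇² = 5.040571 + -0.523859 − -0.026977 = 4.543690
step 2→3:
  ẍ = (ẋ'−ẋ)/dt = (-1.577099836−-1.661289088)/0.028528 = 2.951110
  θ̈ = (θ̇'−θ̇)/dt = (0.775112677−0.889519015)/0.028528 = -4.010318
  sinθ=-0.176536, cosθ=0.984294
  F = (M+m)·ẍ + m·l·cosθ·θ̈ − m·l·sinθ·θ̇² = 5.287509 + -0.512899 − -0.018150 = 4.792760
step 3→4:
  ẍ = (ẋ'−ẋ)/dt = (-1.703464129−-1.577099836)/0.028528 = -4.429483
  θ̈ = (θ̇'−θ̇)/dt = (0.846474547−0.775112677)/0.028528 = 2.501468
  sinθ=-0.151504, cosθ=0.988457
  F = (M+m)·ẍ + m·l·cosθ·θ̈ − m·l·sinθ·θ̇² = -7.936314 + 0.321277 − -0.011827 = -7.603209

F_0 = -4.990672 N
F_1 = 4.543690 N
F_2 = 4.792760 N
F_3 = -7.603209 N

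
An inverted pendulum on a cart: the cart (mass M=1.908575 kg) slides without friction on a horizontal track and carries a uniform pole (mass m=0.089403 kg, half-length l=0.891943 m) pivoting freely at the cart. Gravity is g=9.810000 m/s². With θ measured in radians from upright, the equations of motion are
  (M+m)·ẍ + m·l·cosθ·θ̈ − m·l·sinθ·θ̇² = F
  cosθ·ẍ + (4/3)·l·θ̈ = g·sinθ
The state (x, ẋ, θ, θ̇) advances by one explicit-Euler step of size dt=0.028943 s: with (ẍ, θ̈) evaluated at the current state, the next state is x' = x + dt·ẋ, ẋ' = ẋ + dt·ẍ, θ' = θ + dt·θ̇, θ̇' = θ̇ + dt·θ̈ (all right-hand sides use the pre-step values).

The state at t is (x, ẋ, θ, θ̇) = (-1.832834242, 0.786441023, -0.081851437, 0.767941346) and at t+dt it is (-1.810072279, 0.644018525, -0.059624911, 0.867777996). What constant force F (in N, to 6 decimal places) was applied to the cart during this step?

ẍ = (ẋ'−ẋ)/dt = (0.644018525−0.786441023)/0.028943 = -4.920793
θ̈ = (θ̇'−θ̇)/dt = (0.867777996−0.767941346)/0.028943 = 3.449423
sinθ=-0.081760, cosθ=0.996652
F = (M+m)·ẍ + m·l·cosθ·θ̈ − m·l·sinθ·θ̇² = -9.831635 + 0.274144 − -0.003845 = -9.553646

F = -9.553646 N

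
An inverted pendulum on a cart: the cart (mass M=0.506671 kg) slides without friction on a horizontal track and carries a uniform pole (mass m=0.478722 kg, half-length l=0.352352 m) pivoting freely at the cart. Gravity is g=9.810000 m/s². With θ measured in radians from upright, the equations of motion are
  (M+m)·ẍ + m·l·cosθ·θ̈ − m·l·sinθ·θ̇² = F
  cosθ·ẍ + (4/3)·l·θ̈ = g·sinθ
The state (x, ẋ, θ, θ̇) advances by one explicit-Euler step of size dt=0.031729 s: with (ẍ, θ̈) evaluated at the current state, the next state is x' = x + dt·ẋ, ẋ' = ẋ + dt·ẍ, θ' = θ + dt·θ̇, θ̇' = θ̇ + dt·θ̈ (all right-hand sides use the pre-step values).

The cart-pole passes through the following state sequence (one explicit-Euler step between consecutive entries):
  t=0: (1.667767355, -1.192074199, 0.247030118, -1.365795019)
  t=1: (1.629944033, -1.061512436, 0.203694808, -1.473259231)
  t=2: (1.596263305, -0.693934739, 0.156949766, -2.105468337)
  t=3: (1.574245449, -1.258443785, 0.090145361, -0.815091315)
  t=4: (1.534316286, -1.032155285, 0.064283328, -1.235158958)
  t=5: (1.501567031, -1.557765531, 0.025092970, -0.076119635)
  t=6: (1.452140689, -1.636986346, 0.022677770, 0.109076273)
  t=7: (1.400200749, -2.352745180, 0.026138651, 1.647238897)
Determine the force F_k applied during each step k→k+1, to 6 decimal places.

step 0→1:
  ẍ = (ẋ'−ẋ)/dt = (-1.061512436−-1.192074199)/0.031729 = 4.114903
  θ̈ = (θ̇'−θ̇)/dt = (-1.473259231−-1.365795019)/0.031729 = -3.386940
  sinθ=0.244525, cosθ=0.969643
  F = (M+m)·ẍ + m·l·cosθ·θ̈ − m·l·sinθ·θ̇² = 4.054797 + -0.553961 − 0.076941 = 3.423895
step 1→2:
  ẍ = (ẋ'−ẋ)/dt = (-0.693934739−-1.061512436)/0.031729 = 11.584913
  θ̈ = (θ̇'−θ̇)/dt = (-2.105468337−-1.473259231)/0.031729 = -19.925277
  sinθ=0.202289, cosθ=0.979326
  F = (M+m)·ẍ + m·l·cosθ·θ̈ − m·l·sinθ·θ̇² = 11.415692 + -3.291484 − 0.074061 = 8.050147
step 2→3:
  ẍ = (ẋ'−ẋ)/dt = (-1.258443785−-0.693934739)/0.031729 = -17.791580
  θ̈ = (θ̇'−θ̇)/dt = (-0.815091315−-2.105468337)/0.031729 = 40.668695
  sinθ=0.156306, cosθ=0.987709
  F = (M+m)·ẍ + m·l·cosθ·θ̈ − m·l·sinθ·θ̇² = -17.531699 + 6.775623 − 0.116878 = -10.872954
step 3→4:
  ẍ = (ẋ'−ẋ)/dt = (-1.032155285−-1.258443785)/0.031729 = 7.131914
  θ̈ = (θ̇'−θ̇)/dt = (-1.235158958−-0.815091315)/0.031729 = -13.239234
  sinθ=0.090023, cosθ=0.995940
  F = (M+m)·ẍ + m·l·cosθ·θ̈ − m·l·sinθ·θ̇² = 7.027738 + -2.224109 − 0.010089 = 4.793541
step 4→5:
  ẍ = (ẋ'−ẋ)/dt = (-1.557765531−-1.032155285)/0.031729 = -16.565610
  θ̈ = (θ̇'−θ̇)/dt = (-0.076119635−-1.235158958)/0.031729 = 36.529337
  sinθ=0.064239, cosθ=0.997935
  F = (M+m)·ẍ + m·l·cosθ·θ̈ − m·l·sinθ·θ̇² = -16.323636 + 6.148993 − 0.016531 = -10.191175
step 5→6:
  ẍ = (ẋ'−ẋ)/dt = (-1.636986346−-1.557765531)/0.031729 = -2.496795
  θ̈ = (θ̇'−θ̇)/dt = (0.109076273−-0.076119635)/0.031729 = 5.836803
  sinθ=0.025090, cosθ=0.999685
  F = (M+m)·ẍ + m·l·cosθ·θ̈ − m·l·sinθ·θ̇² = -2.460325 + 0.984234 − 0.000025 = -1.476115
step 6→7:
  ẍ = (ẋ'−ẋ)/dt = (-2.352745180−-1.636986346)/0.031729 = -22.558506
  θ̈ = (θ̇'−θ̇)/dt = (1.647238897−0.109076273)/0.031729 = 48.478131
  sinθ=0.022676, cosθ=0.999743
  F = (M+m)·ẍ + m·l·cosθ·θ̈ − m·l·sinθ·θ̇² = -22.228994 + 8.175123 − 0.000046 = -14.053916

F_0 = 3.423895 N
F_1 = 8.050147 N
F_2 = -10.872954 N
F_3 = 4.793541 N
F_4 = -10.191175 N
F_5 = -1.476115 N
F_6 = -14.053916 N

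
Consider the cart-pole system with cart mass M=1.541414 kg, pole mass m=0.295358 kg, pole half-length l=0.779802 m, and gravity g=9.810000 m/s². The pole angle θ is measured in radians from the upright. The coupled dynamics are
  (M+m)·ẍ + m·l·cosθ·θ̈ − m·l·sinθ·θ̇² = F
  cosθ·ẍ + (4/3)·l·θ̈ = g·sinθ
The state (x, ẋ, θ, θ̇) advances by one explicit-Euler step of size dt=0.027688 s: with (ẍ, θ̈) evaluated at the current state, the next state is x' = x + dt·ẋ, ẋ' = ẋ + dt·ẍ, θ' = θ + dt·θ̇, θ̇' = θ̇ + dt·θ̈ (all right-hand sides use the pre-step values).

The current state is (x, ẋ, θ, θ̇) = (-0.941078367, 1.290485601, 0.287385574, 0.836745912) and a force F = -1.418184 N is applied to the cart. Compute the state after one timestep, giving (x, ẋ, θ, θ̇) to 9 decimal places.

sinθ=0.283445993, cosθ=0.958988201
temp = (F + m·l·θ̇²·sinθ)/(M+m) = (-1.418184 + 0.045707830)/1.836772 = -0.747221849
θ̈ = (g·sinθ − cosθ·temp)/(l·(4/3 − m·cos²θ/(M+m))) = 3.783125620
ẍ = temp − m·l·θ̈·cosθ/(M+m) = -1.202149002
Euler: x'=-0.941078367+0.027688·1.290485601=-0.905347402, ẋ'=1.290485601+0.027688·-1.202149002=1.257200499
       θ'=0.287385574+0.027688·0.836745912=0.310553395, θ̇'=0.836745912+0.027688·3.783125620=0.941493094

(-0.905347402, 1.257200499, 0.310553395, 0.941493094)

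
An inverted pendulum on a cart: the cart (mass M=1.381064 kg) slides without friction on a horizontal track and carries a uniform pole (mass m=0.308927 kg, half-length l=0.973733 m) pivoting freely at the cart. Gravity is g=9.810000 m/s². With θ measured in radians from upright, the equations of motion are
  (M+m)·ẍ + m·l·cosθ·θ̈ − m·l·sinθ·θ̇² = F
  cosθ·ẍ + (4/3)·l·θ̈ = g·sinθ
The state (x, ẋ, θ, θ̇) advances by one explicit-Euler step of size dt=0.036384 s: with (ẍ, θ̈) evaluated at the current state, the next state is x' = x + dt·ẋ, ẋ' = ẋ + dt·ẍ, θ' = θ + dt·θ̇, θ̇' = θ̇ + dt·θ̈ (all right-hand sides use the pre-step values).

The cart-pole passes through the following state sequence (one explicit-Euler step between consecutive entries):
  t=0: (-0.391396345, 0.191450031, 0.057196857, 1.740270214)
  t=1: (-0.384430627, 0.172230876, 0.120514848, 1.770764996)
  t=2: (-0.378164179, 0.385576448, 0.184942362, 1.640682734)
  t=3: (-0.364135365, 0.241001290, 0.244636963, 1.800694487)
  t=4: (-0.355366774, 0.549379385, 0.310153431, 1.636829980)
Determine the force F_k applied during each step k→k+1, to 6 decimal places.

step 0→1:
  ẍ = (ẋ'−ẋ)/dt = (0.172230876−0.191450031)/0.036384 = -0.528231
  θ̈ = (θ̇'−θ̇)/dt = (1.770764996−1.740270214)/0.036384 = 0.838137
  sinθ=0.057166, cosθ=0.998365
  F = (M+m)·ẍ + m·l·cosθ·θ̈ − m·l·sinθ·θ̇² = -0.892706 + 0.251710 − 0.052079 = -0.693075
step 1→2:
  ẍ = (ẋ'−ẋ)/dt = (0.385576448−0.172230876)/0.036384 = 5.863720
  θ̈ = (θ̇'−θ̇)/dt = (1.640682734−1.770764996)/0.036384 = -3.575260
  sinθ=0.120223, cosθ=0.992747
  F = (M+m)·ẍ + m·l·cosθ·θ̈ − m·l·sinθ·θ̇² = 9.909633 + -1.067682 − 0.113398 = 8.728553
step 2→3:
  ẍ = (ẋ'−ẋ)/dt = (0.241001290−0.385576448)/0.036384 = -3.973592
  θ̈ = (θ̇'−θ̇)/dt = (1.800694487−1.640682734)/0.036384 = 4.397860
  sinθ=0.183890, cosθ=0.982947
  F = (M+m)·ẍ + m·l·cosθ·θ̈ − m·l·sinθ·θ̇² = -6.715334 + 1.300371 − 0.148903 = -5.563866
step 3→4:
  ẍ = (ẋ'−ẋ)/dt = (0.549379385−0.241001290)/0.036384 = 8.475651
  θ̈ = (θ̇'−θ̇)/dt = (1.636829980−1.800694487)/0.036384 = -4.503752
  sinθ=0.242204, cosθ=0.970225
  F = (M+m)·ẍ + m·l·cosθ·θ̈ − m·l·sinθ·θ̇² = 14.323774 + -1.314446 − 0.236242 = 12.773086

F_0 = -0.693075 N
F_1 = 8.728553 N
F_2 = -5.563866 N
F_3 = 12.773086 N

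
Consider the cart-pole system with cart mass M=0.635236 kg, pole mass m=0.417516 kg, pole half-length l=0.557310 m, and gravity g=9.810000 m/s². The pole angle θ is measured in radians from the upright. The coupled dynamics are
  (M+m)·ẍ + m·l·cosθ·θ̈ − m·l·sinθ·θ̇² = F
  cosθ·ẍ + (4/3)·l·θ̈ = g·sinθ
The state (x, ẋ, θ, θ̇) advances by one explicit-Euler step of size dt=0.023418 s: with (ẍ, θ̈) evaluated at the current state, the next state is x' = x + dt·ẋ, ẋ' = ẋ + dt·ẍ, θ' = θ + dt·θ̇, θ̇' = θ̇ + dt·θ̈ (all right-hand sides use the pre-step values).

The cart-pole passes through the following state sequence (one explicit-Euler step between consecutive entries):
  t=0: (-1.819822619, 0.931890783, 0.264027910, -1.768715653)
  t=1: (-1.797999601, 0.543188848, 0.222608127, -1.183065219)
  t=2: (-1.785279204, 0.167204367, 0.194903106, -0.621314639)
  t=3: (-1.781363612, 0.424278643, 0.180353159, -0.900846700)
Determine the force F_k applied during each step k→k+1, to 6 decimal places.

step 0→1:
  ẍ = (ẋ'−ẋ)/dt = (0.543188848−0.931890783)/0.023418 = -16.598426
  θ̈ = (θ̇'−θ̇)/dt = (-1.183065219−-1.768715653)/0.023418 = 25.008559
  sinθ=0.260971, cosθ=0.965347
  F = (M+m)·ẍ + m·l·cosθ·θ̈ − m·l·sinθ·θ̇² = -17.474026 + 5.617485 − 0.189967 = -12.046508
step 1→2:
  ẍ = (ẋ'−ẋ)/dt = (0.167204367−0.543188848)/0.023418 = -16.055363
  θ̈ = (θ̇'−θ̇)/dt = (-0.621314639−-1.183065219)/0.023418 = 23.987983
  sinθ=0.220774, cosθ=0.975325
  F = (M+m)·ẍ + m·l·cosθ·θ̈ − m·l·sinθ·θ̇² = -16.902315 + 5.443936 − 0.071901 = -11.530280
step 2→3:
  ẍ = (ẋ'−ẋ)/dt = (0.424278643−0.167204367)/0.023418 = 10.977636
  θ̈ = (θ̇'−θ̇)/dt = (-0.900846700−-0.621314639)/0.023418 = -11.936633
  sinθ=0.193671, cosθ=0.981066
  F = (M+m)·ẍ + m·l·cosθ·θ̈ − m·l·sinθ·θ̇² = 11.556728 + -2.724898 − 0.017396 = 8.814434

F_0 = -12.046508 N
F_1 = -11.530280 N
F_2 = 8.814434 N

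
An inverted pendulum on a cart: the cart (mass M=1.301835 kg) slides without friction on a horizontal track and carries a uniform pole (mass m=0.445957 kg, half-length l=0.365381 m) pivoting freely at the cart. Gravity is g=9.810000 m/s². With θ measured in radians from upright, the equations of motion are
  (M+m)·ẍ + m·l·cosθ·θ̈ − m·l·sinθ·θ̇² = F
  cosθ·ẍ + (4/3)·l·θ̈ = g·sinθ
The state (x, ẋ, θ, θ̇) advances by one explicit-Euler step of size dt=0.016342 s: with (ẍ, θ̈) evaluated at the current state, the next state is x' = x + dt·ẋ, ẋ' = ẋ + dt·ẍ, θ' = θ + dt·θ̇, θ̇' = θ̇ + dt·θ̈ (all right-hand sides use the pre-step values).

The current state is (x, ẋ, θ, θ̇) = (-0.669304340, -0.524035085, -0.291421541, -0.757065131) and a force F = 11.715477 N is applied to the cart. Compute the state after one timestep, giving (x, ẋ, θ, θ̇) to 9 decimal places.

(-0.677868121, -0.381230452, -0.303793499, -1.132380719)

sinθ=-0.287314119, cosθ=0.957836415
temp = (F + m·l·θ̇²·sinθ)/(M+m) = (11.715477 + -0.026832578)/1.747792 = 6.687663304
θ̈ = (g·sinθ − cosθ·temp)/(l·(4/3 − m·cos²θ/(M+m))) = -22.966319195
ẍ = temp − m·l·θ̈·cosθ/(M+m) = 8.738504056
Euler: x'=-0.669304340+0.016342·-0.524035085=-0.677868121, ẋ'=-0.524035085+0.016342·8.738504056=-0.381230452
       θ'=-0.291421541+0.016342·-0.757065131=-0.303793499, θ̇'=-0.757065131+0.016342·-22.966319195=-1.132380719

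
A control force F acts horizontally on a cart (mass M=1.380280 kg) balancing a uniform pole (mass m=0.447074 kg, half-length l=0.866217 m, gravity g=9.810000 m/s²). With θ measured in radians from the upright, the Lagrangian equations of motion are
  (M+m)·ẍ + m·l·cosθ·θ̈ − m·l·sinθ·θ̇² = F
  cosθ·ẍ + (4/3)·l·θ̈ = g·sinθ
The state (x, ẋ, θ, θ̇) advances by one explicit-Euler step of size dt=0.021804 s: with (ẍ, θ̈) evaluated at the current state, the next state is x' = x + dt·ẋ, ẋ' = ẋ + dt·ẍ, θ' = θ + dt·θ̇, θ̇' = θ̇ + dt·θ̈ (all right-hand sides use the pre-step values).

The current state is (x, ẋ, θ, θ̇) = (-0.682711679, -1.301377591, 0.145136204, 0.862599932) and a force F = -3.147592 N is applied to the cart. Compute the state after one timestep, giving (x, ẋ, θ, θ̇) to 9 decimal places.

sinθ=0.144627203, cosθ=0.989486216
temp = (F + m·l·θ̇²·sinθ)/(M+m) = (-3.147592 + 0.041674936)/1.827354 = -1.699680009
θ̈ = (g·sinθ − cosθ·temp)/(l·(4/3 − m·cos²θ/(M+m))) = 3.272530942
ẍ = temp − m·l·θ̈·cosθ/(M+m) = -2.385921447
Euler: x'=-0.682711679+0.021804·-1.301377591=-0.711086916, ẋ'=-1.301377591+0.021804·-2.385921447=-1.353400222
       θ'=0.145136204+0.021804·0.862599932=0.163944333, θ̇'=0.862599932+0.021804·3.272530942=0.933954197

(-0.711086916, -1.353400222, 0.163944333, 0.933954197)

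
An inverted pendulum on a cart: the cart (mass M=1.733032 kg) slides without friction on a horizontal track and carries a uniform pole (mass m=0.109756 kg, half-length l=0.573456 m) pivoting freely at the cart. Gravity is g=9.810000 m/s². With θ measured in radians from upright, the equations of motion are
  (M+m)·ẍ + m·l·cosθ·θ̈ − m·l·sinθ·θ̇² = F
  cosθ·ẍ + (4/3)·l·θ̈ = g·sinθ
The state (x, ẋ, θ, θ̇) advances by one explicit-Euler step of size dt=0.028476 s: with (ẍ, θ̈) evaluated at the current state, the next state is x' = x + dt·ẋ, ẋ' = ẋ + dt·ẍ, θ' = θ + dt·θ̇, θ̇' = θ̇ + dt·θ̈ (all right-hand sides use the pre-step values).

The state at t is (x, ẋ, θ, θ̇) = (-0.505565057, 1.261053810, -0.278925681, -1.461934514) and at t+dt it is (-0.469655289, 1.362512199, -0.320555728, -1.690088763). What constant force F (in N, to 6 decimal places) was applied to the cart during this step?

F = 6.117989 N

ẍ = (ẋ'−ẋ)/dt = (1.362512199−1.261053810)/0.028476 = 3.562944
θ̈ = (θ̇'−θ̇)/dt = (-1.690088763−-1.461934514)/0.028476 = -8.012159
sinθ=-0.275323, cosθ=0.961352
F = (M+m)·ẍ + m·l·cosθ·θ̈ − m·l·sinθ·θ̇² = 6.565750 + -0.484797 − -0.037036 = 6.117989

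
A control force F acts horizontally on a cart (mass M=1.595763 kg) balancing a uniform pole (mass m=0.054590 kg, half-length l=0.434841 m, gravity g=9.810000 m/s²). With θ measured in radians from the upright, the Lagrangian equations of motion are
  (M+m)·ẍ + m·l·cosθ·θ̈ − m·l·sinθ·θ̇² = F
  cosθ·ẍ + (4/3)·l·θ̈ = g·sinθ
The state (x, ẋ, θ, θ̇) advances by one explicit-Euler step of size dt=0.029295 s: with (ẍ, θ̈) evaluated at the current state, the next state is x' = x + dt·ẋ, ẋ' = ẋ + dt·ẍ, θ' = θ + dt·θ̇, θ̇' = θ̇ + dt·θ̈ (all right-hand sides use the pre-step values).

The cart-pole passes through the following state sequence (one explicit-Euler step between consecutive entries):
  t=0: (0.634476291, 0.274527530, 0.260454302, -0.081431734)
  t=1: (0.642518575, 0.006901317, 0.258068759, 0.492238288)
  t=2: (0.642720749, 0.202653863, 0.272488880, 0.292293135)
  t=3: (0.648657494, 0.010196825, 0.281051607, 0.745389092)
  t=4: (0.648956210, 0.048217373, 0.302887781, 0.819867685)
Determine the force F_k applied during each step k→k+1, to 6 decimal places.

step 0→1:
  ẍ = (ẋ'−ẋ)/dt = (0.006901317−0.274527530)/0.029295 = -9.135559
  θ̈ = (θ̇'−θ̇)/dt = (0.492238288−-0.081431734)/0.029295 = 19.582523
  sinθ=0.257520, cosθ=0.966273
  F = (M+m)·ẍ + m·l·cosθ·θ̈ − m·l·sinθ·θ̇² = -15.076898 + 0.449171 − 0.000041 = -14.627767
step 1→2:
  ẍ = (ẋ'−ẋ)/dt = (0.202653863−0.006901317)/0.029295 = 6.682115
  θ̈ = (θ̇'−θ̇)/dt = (0.292293135−0.492238288)/0.029295 = -6.825231
  sinθ=0.255214, cosθ=0.966885
  F = (M+m)·ẍ + m·l·cosθ·θ̈ − m·l·sinθ·θ̇² = 11.027848 + -0.156652 − 0.001468 = 10.869728
step 2→3:
  ẍ = (ẋ'−ẋ)/dt = (0.010196825−0.202653863)/0.029295 = -6.569621
  θ̈ = (θ̇'−θ̇)/dt = (0.745389092−0.292293135)/0.029295 = 15.466665
  sinθ=0.269129, cosθ=0.963104
  F = (M+m)·ẍ + m·l·cosθ·θ̈ − m·l·sinθ·θ̇² = -10.842193 + 0.353601 − 0.000546 = -10.489138
step 3→4:
  ẍ = (ẋ'−ẋ)/dt = (0.048217373−0.010196825)/0.029295 = 1.297851
  θ̈ = (θ̇'−θ̇)/dt = (0.819867685−0.745389092)/0.029295 = 2.542365
  sinθ=0.277366, cosθ=0.960764
  F = (M+m)·ẍ + m·l·cosθ·θ̈ − m·l·sinθ·θ̇² = 2.141912 + 0.057983 − 0.003658 = 2.196237

F_0 = -14.627767 N
F_1 = 10.869728 N
F_2 = -10.489138 N
F_3 = 2.196237 N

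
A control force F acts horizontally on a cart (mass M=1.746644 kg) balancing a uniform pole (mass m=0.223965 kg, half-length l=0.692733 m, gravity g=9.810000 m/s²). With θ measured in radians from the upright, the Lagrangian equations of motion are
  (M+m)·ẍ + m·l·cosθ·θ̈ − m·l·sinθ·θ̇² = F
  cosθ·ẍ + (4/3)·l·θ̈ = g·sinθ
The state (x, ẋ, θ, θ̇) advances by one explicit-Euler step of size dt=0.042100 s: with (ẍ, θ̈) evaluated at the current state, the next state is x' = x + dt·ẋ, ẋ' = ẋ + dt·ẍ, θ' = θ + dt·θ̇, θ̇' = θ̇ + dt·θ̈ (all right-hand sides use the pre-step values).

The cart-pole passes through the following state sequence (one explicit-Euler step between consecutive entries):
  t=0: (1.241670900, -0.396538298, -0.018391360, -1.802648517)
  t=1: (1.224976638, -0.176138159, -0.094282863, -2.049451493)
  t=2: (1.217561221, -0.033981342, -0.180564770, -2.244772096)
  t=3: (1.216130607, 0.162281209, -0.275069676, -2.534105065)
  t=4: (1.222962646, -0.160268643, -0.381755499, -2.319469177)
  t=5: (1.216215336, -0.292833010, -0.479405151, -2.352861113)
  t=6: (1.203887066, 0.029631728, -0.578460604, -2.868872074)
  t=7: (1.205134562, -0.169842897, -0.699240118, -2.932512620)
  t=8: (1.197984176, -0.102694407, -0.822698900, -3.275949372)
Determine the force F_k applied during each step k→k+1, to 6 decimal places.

F_0 = 9.416350 N
F_1 = 5.998796 N
F_2 = 8.278097 N
F_3 = -14.065996 N
F_4 = -6.008284 N
F_5 = 13.802789 N
F_6 = -8.835199 N
F_7 = 3.033188 N

step 0→1:
  ẍ = (ẋ'−ẋ)/dt = (-0.176138159−-0.396538298)/0.042100 = 5.235158
  θ̈ = (θ̇'−θ̇)/dt = (-2.049451493−-1.802648517)/0.042100 = -5.862303
  sinθ=-0.018390, cosθ=0.999831
  F = (M+m)·ẍ + m·l·cosθ·θ̈ − m·l·sinθ·θ̇² = 10.316449 + -0.909371 − -0.009272 = 9.416350
step 1→2:
  ẍ = (ẋ'−ẋ)/dt = (-0.033981342−-0.176138159)/0.042100 = 3.376646
  θ̈ = (θ̇'−θ̇)/dt = (-2.244772096−-2.049451493)/0.042100 = -4.639444
  sinθ=-0.094143, cosθ=0.995559
  F = (M+m)·ẍ + m·l·cosθ·θ̈ − m·l·sinθ·θ̇² = 6.654050 + -0.716603 − -0.061349 = 5.998796
step 2→3:
  ẍ = (ẋ'−ẋ)/dt = (0.162281209−-0.033981342)/0.042100 = 4.661818
  θ̈ = (θ̇'−θ̇)/dt = (-2.534105065−-2.244772096)/0.042100 = -6.872517
  sinθ=-0.179585, cosθ=0.983742
  F = (M+m)·ẍ + m·l·cosθ·θ̈ − m·l·sinθ·θ̇² = 9.186621 + -1.048922 − -0.140398 = 8.278097
step 3→4:
  ẍ = (ẋ'−ẋ)/dt = (-0.160268643−0.162281209)/0.042100 = -7.661517
  θ̈ = (θ̇'−θ̇)/dt = (-2.319469177−-2.534105065)/0.042100 = 5.098240
  sinθ=-0.271614, cosθ=0.962406
  F = (M+m)·ẍ + m·l·cosθ·θ̈ − m·l·sinθ·θ̇² = -15.097854 + 0.761245 − -0.270612 = -14.065996
step 4→5:
  ẍ = (ẋ'−ẋ)/dt = (-0.292833010−-0.160268643)/0.042100 = -3.148797
  θ̈ = (θ̇'−θ̇)/dt = (-2.352861113−-2.319469177)/0.042100 = -0.793158
  sinθ=-0.372550, cosθ=0.928012
  F = (M+m)·ẍ + m·l·cosθ·θ̈ − m·l·sinθ·θ̇² = -6.205048 + -0.114198 − -0.310962 = -6.008284
step 5→6:
  ẍ = (ẋ'−ẋ)/dt = (0.029631728−-0.292833010)/0.042100 = 7.659495
  θ̈ = (θ̇'−θ̇)/dt = (-2.868872074−-2.352861113)/0.042100 = -12.256792
  sinθ=-0.461251, cosθ=0.887269
  F = (M+m)·ẍ + m·l·cosθ·θ̈ − m·l·sinθ·θ̇² = 15.093870 + -1.687246 − -0.396165 = 13.802789
step 6→7:
  ẍ = (ẋ'−ẋ)/dt = (-0.169842897−0.029631728)/0.042100 = -4.738115
  θ̈ = (θ̇'−θ̇)/dt = (-2.932512620−-2.868872074)/0.042100 = -1.511652
  sinθ=-0.546736, cosθ=0.837305
  F = (M+m)·ẍ + m·l·cosθ·θ̈ − m·l·sinθ·θ̇² = -9.336971 + -0.196373 − -0.698145 = -8.835199
step 7→8:
  ẍ = (ẋ'−ẋ)/dt = (-0.102694407−-0.169842897)/0.042100 = 1.594976
  θ̈ = (θ̇'−θ̇)/dt = (-3.275949372−-2.932512620)/0.042100 = -8.157643
  sinθ=-0.643636, cosθ=0.765331
  F = (M+m)·ẍ + m·l·cosθ·θ̈ − m·l·sinθ·θ̇² = 3.143074 + -0.968635 − -0.858749 = 3.033188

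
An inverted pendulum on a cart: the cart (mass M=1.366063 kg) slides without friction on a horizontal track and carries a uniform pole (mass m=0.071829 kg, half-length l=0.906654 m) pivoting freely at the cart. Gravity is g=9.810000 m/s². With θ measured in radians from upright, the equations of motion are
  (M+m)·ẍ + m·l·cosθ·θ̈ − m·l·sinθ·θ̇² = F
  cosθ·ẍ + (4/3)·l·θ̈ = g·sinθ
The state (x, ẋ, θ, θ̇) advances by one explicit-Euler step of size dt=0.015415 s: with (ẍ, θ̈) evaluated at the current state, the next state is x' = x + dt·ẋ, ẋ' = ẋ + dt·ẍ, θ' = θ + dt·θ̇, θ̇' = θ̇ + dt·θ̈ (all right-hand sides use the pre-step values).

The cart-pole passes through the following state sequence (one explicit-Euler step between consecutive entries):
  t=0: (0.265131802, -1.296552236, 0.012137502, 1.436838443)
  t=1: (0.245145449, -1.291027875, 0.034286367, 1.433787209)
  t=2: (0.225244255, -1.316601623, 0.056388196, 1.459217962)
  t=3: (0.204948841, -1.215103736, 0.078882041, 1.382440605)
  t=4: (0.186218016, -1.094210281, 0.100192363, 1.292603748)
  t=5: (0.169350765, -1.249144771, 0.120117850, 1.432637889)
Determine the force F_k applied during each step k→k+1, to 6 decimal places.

F_0 = 0.500784 N
F_1 = -2.282702 N
F_2 = 9.135934 N
F_3 = 10.888628 N
F_4 = -13.874342 N

step 0→1:
  ẍ = (ẋ'−ẋ)/dt = (-1.291027875−-1.296552236)/0.015415 = 0.358376
  θ̈ = (θ̇'−θ̇)/dt = (1.433787209−1.436838443)/0.015415 = -0.197939
  sinθ=0.012137, cosθ=0.999926
  F = (M+m)·ẍ + m·l·cosθ·θ̈ − m·l·sinθ·θ̇² = 0.515305 + -0.012890 − 0.001632 = 0.500784
step 1→2:
  ẍ = (ẋ'−ẋ)/dt = (-1.316601623−-1.291027875)/0.015415 = -1.659017
  θ̈ = (θ̇'−θ̇)/dt = (1.459217962−1.433787209)/0.015415 = 1.649741
  sinθ=0.034280, cosθ=0.999412
  F = (M+m)·ẍ + m·l·cosθ·θ̈ − m·l·sinθ·θ̇² = -2.385487 + 0.107375 − 0.004589 = -2.282702
step 2→3:
  ẍ = (ẋ'−ẋ)/dt = (-1.215103736−-1.316601623)/0.015415 = 6.584359
  θ̈ = (θ̇'−θ̇)/dt = (1.382440605−1.459217962)/0.015415 = -4.980691
  sinθ=0.056358, cosθ=0.998411
  F = (M+m)·ẍ + m·l·cosθ·θ̈ − m·l·sinθ·θ̇² = 9.467596 + -0.323847 − 0.007815 = 9.135934
step 3→4:
  ẍ = (ẋ'−ẋ)/dt = (-1.094210281−-1.215103736)/0.015415 = 7.842585
  θ̈ = (θ̇'−θ̇)/dt = (1.292603748−1.382440605)/0.015415 = -5.827886
  sinθ=0.078800, cosθ=0.996890
  F = (M+m)·ẍ + m·l·cosθ·θ̈ − m·l·sinθ·θ̇² = 11.276791 + -0.378355 − 0.009808 = 10.888628
step 4→5:
  ẍ = (ẋ'−ẋ)/dt = (-1.249144771−-1.094210281)/0.015415 = -10.050891
  θ̈ = (θ̇'−θ̇)/dt = (1.432637889−1.292603748)/0.015415 = 9.084278
  sinθ=0.100025, cosθ=0.994985
  F = (M+m)·ẍ + m·l·cosθ·θ̈ − m·l·sinθ·θ̇² = -14.452096 + 0.588638 − 0.010884 = -13.874342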